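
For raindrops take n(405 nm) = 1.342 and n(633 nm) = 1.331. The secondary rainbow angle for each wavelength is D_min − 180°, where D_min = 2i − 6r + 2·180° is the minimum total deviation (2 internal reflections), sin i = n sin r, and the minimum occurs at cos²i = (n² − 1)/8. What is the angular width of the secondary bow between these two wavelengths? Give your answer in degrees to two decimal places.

2.86°

At 405 nm (n = 1.342): cos²i = 0.10012 → i = 71.554°, r = 44.981°, D_min = 233.222°, rainbow angle = 53.222°.
At 633 nm (n = 1.331): cos²i = 0.09645 → i = 71.907°, r = 45.575°, D_min = 230.365°, rainbow angle = 50.365°.
Angular width = |53.222° − 50.365°| = 2.857°.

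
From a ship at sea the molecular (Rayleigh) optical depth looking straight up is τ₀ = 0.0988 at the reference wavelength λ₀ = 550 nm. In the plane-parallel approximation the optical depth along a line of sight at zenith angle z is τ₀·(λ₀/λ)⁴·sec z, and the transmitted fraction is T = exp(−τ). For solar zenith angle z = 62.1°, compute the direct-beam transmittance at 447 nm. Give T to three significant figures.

sec 62.1° = 2.1371.
τ = 0.0988 × (550/447)⁴ × 2.1371 = 0.0988 × 2.2920 × 2.1371 = 0.4839.
T = exp(−0.4839) = 0.6163.

0.616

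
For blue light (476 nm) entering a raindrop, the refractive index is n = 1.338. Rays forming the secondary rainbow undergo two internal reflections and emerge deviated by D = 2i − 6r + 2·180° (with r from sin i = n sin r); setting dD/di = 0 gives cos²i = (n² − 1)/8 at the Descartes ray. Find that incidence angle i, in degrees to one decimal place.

71.7°

cos²i = (1.338² − 1)/8 = (1.79024 − 1)/8 = 0.09878.
cos i = 0.31429, so i = 71.682°.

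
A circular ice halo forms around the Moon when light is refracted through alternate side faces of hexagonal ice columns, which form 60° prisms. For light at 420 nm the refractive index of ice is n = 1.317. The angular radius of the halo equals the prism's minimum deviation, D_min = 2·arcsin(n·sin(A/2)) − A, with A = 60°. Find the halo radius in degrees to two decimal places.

22.37°

n·sin(A/2) = 1.317 × sin 30° = 1.317 × 0.5000 = 0.6585.
D_min = 2·arcsin(0.6585) − 60° = 2 × 41.186° − 60° = 22.371°.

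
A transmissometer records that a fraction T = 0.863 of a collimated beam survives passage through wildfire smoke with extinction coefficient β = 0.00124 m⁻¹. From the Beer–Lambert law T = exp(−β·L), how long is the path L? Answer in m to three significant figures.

Beer–Lambert: T = exp(−βL) ⇒ L = −ln(T)/β = −ln(0.863)/0.00124 = 0.1473/0.00124 = 118.8 m.

119 m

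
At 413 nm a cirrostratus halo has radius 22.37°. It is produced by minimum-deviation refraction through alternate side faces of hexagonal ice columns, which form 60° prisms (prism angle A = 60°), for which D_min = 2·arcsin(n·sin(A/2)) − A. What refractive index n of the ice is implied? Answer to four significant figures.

1.317

Rearranging: n = sin((D_min + A)/2) / sin(A/2).
(D_min + A)/2 = (22.37° + 60°)/2 = 41.185°.
n = sin 41.185° / sin 30° = 0.6585 / 0.5000 = 1.3170.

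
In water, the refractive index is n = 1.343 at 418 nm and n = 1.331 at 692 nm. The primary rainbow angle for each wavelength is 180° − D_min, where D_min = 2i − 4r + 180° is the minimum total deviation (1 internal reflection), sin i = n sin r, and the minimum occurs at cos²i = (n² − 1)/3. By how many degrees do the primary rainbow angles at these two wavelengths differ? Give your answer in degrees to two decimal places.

1.72°

At 418 nm (n = 1.343): cos²i = 0.26788 → i = 58.830°, r = 39.577°, D_min = 139.354°, rainbow angle = 40.646°.
At 692 nm (n = 1.331): cos²i = 0.25719 → i = 59.527°, r = 40.356°, D_min = 137.630°, rainbow angle = 42.370°.
Angular width = |40.646° − 42.370°| = 1.724°.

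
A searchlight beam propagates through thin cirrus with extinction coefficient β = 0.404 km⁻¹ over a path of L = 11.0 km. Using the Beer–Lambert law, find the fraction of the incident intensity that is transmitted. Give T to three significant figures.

0.0117

τ = β·L = 0.404 × 11.0 = 4.4440.
T = exp(−4.4440) = 0.0117.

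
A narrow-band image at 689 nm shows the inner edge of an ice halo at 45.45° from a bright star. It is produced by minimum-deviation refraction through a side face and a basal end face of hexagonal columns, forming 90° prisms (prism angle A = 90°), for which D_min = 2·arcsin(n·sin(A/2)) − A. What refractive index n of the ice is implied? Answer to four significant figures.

1.309

Rearranging: n = sin((D_min + A)/2) / sin(A/2).
(D_min + A)/2 = (45.45° + 90°)/2 = 67.725°.
n = sin 67.725° / sin 45° = 0.9254 / 0.7071 = 1.3087.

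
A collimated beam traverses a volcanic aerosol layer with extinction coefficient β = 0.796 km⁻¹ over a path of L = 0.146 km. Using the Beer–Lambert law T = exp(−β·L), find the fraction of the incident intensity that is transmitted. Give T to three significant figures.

τ = β·L = 0.796 × 0.146 = 0.1162.
T = exp(−0.1162) = 0.8903.

0.890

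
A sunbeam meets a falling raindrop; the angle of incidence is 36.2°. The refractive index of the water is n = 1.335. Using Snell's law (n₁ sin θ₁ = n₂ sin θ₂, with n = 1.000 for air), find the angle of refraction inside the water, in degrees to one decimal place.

Snell: sin θ_r = sin θ_i / n = sin 36.2° / 1.335 = 0.5906 / 1.335 = 0.4424.
θ_r = arcsin(0.4424) = 26.26°.

26.3°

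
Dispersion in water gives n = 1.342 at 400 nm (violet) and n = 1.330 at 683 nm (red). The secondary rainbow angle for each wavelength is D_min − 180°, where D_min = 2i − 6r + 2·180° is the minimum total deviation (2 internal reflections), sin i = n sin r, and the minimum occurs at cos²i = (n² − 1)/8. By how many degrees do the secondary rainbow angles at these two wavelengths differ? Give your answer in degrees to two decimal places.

3.12°

At 400 nm (n = 1.342): cos²i = 0.10012 → i = 71.554°, r = 44.981°, D_min = 233.222°, rainbow angle = 53.222°.
At 683 nm (n = 1.330): cos²i = 0.09611 → i = 71.940°, r = 45.630°, D_min = 230.101°, rainbow angle = 50.101°.
Angular width = |53.222° − 50.101°| = 3.121°.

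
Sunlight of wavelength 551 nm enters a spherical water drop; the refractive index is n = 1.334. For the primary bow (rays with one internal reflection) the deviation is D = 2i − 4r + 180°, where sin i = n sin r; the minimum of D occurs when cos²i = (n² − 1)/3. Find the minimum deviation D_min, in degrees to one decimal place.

cos²i = (1.77956 − 1)/3 = 0.25985; i = arccos(0.50976) = 59.352°.
sin r = sin 59.352°/1.334 = 0.64492; r = 40.159°.
D_min = 2·59.352° − 4·40.159° + 180° = 138.067°.

138.1°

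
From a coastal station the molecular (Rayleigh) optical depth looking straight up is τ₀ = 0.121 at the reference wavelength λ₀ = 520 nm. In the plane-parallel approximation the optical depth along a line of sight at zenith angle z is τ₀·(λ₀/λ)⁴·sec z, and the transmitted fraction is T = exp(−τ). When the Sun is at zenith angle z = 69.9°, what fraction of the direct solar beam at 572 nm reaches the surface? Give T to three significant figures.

sec 69.9° = 2.9099.
τ = 0.121 × (520/572)⁴ × 2.9099 = 0.121 × 0.6830 × 2.9099 = 0.2405.
T = exp(−0.2405) = 0.7862.

0.786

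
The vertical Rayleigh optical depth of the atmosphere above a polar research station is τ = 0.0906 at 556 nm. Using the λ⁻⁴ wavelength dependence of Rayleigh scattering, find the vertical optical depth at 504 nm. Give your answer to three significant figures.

τ(504 nm) = τ(556 nm) × (556/504)⁴ = 0.0906 × (1.1032)⁴ = 0.0906 × 1.4811 = 0.1342.

0.134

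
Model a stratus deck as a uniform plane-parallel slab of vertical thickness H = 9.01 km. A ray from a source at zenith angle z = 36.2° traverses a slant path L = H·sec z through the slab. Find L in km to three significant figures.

sec z = 1/cos 36.2° = 1.2392.
L = 9.01 × 1.2392 = 11.165 km.

11.2 km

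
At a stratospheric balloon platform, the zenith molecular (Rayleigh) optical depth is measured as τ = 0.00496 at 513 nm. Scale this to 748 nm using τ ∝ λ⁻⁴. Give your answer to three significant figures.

τ(748 nm) = τ(513 nm) × (513/748)⁴ = 0.00496 × (0.6858)⁴ = 0.00496 × 0.2212 = 0.0011.

0.00110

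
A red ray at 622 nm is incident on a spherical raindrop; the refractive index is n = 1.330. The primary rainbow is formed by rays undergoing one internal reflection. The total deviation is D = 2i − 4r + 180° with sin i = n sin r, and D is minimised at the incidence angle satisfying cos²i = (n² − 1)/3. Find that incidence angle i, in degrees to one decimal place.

cos²i = (1.330² − 1)/3 = (1.76890 − 1)/3 = 0.25630.
cos i = 0.50626, so i = 59.585°.

59.6°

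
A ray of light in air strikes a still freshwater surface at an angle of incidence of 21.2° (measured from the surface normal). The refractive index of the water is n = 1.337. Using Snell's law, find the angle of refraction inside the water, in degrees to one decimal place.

15.7°

Snell: sin θ_r = sin θ_i / n = sin 21.2° / 1.337 = 0.3616 / 1.337 = 0.2705.
θ_r = arcsin(0.2705) = 15.69°.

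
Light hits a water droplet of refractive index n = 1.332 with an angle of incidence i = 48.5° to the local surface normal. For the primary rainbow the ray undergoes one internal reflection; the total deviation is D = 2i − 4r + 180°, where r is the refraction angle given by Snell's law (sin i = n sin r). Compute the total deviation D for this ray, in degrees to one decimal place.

140.1°

sin r = sin 48.5° / 1.332 = 0.7490/1.332 = 0.5623; r = 34.21°.
D = 2·48.5° − 4·34.21° + 180° = 97.00° − 136.85° + 180° = 140.15°.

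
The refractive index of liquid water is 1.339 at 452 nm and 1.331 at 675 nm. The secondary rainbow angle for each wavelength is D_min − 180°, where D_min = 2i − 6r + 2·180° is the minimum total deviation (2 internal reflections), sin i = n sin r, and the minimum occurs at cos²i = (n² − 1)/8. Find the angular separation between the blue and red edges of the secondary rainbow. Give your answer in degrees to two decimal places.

At 452 nm (n = 1.339): cos²i = 0.09912 → i = 71.650°, r = 45.141°, D_min = 232.451°, rainbow angle = 52.451°.
At 675 nm (n = 1.331): cos²i = 0.09645 → i = 71.907°, r = 45.575°, D_min = 230.365°, rainbow angle = 50.365°.
Angular width = |52.451° − 50.365°| = 2.086°.

2.09°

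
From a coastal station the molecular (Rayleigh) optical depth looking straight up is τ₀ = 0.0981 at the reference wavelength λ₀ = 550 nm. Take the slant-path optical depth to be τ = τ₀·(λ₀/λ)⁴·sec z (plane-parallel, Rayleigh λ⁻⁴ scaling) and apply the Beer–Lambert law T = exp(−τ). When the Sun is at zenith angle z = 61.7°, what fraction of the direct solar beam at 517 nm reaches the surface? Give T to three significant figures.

0.767

sec 61.7° = 2.1093.
τ = 0.0981 × (550/517)⁴ × 2.1093 = 0.0981 × 1.2808 × 2.1093 = 0.2650.
T = exp(−0.2650) = 0.7672.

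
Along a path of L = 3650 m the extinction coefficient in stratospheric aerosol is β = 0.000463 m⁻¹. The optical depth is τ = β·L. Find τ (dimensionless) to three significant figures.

1.69

τ = β·L = 0.000463 × 3650 = 1.6899.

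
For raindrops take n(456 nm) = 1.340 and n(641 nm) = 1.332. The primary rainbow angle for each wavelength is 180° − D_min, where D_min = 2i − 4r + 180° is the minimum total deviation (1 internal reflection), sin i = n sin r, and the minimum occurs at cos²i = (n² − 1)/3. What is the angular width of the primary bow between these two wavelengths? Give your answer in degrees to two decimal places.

At 456 nm (n = 1.340): cos²i = 0.26520 → i = 59.004°, r = 39.770°, D_min = 138.929°, rainbow angle = 41.071°.
At 641 nm (n = 1.332): cos²i = 0.25807 → i = 59.469°, r = 40.290°, D_min = 137.776°, rainbow angle = 42.224°.
Angular width = |41.071° − 42.224°| = 1.153°.

1.15°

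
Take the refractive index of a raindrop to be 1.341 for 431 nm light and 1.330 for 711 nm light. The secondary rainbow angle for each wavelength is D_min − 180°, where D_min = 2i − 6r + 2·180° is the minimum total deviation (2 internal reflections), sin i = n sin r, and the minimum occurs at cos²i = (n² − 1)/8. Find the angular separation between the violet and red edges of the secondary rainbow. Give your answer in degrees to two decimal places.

At 431 nm (n = 1.341): cos²i = 0.09979 → i = 71.586°, r = 45.034°, D_min = 232.966°, rainbow angle = 52.966°.
At 711 nm (n = 1.330): cos²i = 0.09611 → i = 71.940°, r = 45.630°, D_min = 230.101°, rainbow angle = 50.101°.
Angular width = |52.966° − 50.101°| = 2.865°.

2.86°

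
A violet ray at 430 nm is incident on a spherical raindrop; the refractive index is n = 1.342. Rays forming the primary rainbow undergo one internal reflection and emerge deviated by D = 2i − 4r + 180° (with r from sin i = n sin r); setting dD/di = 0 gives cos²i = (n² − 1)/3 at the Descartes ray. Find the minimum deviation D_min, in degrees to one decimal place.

cos²i = (1.80096 − 1)/3 = 0.26699; i = arccos(0.51671) = 58.888°.
sin r = sin 58.888°/1.342 = 0.63797; r = 39.641°.
D_min = 2·58.888° − 4·39.641° + 180° = 139.213°.

139.2°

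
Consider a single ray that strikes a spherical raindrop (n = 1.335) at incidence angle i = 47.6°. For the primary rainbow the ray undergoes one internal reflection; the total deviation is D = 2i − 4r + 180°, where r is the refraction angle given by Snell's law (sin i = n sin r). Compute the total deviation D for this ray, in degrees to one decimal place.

sin r = sin 47.6° / 1.335 = 0.7385/1.335 = 0.5532; r = 33.58°.
D = 2·47.6° − 4·33.58° + 180° = 95.20° − 134.33° + 180° = 140.87°.

140.9°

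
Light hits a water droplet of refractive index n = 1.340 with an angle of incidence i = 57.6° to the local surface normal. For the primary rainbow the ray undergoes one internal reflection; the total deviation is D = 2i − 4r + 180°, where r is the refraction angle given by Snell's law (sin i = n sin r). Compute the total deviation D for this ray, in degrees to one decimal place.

sin r = sin 57.6° / 1.340 = 0.8443/1.340 = 0.6301; r = 39.06°.
D = 2·57.6° − 4·39.06° + 180° = 115.20° − 156.23° + 180° = 138.97°.

139.0°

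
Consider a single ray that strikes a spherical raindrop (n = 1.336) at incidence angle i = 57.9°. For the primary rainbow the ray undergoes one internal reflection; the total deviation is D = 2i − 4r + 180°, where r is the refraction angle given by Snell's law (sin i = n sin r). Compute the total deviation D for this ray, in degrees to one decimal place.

sin r = sin 57.9° / 1.336 = 0.8471/1.336 = 0.6341; r = 39.35°.
D = 2·57.9° − 4·39.35° + 180° = 115.80° − 157.41° + 180° = 138.39°.

138.4°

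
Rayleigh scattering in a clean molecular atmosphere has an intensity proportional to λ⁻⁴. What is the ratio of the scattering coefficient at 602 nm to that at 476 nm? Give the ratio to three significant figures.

Rayleigh scattering ∝ λ⁻⁴, so the ratio of coefficients is the inverse fourth power of the wavelength ratio.
σ(602)/σ(476) = (476/602)⁴ = (0.7907)⁴ = 0.3909.

0.391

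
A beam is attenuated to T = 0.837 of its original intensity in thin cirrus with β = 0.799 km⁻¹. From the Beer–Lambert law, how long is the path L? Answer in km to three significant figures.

Beer–Lambert: T = exp(−βL) ⇒ L = −ln(T)/β = −ln(0.837)/0.799 = 0.1779/0.799 = 0.2227 km.

0.223 km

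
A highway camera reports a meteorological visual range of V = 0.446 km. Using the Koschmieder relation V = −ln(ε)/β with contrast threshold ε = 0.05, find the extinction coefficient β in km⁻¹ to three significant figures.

β = −ln(0.05) / V = 2.996 / 0.446 = 6.7169 km⁻¹.

6.72 km⁻¹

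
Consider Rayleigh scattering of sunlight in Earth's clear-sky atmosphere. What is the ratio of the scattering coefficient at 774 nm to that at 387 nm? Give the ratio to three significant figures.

0.0625

Rayleigh scattering ∝ λ⁻⁴, so the ratio of coefficients is the inverse fourth power of the wavelength ratio.
σ(774)/σ(387) = (387/774)⁴ = (0.5000)⁴ = 0.0625.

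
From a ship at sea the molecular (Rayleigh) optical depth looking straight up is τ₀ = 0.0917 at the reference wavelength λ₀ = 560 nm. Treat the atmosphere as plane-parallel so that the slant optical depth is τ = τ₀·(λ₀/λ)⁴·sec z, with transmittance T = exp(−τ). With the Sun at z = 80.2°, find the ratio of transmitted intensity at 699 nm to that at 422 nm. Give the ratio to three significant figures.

4.26

Airmass: sec 80.2° = 5.8751.
τ(699 nm) = 0.0917 × (560/699)⁴ × 5.8751 = 0.0917 × 0.4119 × 5.8751 = 0.2219.
τ(422 nm) = 0.0917 × (560/422)⁴ × 5.8751 = 0.0917 × 3.1010 × 5.8751 = 1.6707.
T(699)/T(422) = exp(τ_B − τ_A) = exp(1.4487) = 4.2577.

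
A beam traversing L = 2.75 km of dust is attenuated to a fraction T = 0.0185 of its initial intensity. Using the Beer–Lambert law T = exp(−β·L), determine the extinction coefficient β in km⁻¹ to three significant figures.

1.45 km⁻¹

Beer–Lambert: T = exp(−βL) ⇒ β = −ln(T)/L = −ln(0.0185)/2.75 = 3.9900/2.75 = 1.451 km⁻¹.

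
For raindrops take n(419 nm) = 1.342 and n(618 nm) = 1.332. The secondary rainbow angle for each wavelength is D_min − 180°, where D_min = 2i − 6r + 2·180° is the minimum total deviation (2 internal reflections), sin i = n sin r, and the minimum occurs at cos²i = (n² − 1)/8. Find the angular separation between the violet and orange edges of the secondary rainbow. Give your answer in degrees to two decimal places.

At 419 nm (n = 1.342): cos²i = 0.10012 → i = 71.554°, r = 44.981°, D_min = 233.222°, rainbow angle = 53.222°.
At 618 nm (n = 1.332): cos²i = 0.09678 → i = 71.875°, r = 45.520°, D_min = 230.628°, rainbow angle = 50.628°.
Angular width = |53.222° − 50.628°| = 2.594°.

2.59°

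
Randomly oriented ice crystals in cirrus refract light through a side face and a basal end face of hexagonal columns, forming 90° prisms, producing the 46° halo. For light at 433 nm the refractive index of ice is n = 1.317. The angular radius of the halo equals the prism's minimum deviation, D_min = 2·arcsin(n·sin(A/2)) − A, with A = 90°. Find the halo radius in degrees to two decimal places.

47.26°

n·sin(A/2) = 1.317 × sin 45° = 1.317 × 0.7071 = 0.9313.
D_min = 2·arcsin(0.9313) − 90° = 2 × 68.632° − 90° = 47.264°.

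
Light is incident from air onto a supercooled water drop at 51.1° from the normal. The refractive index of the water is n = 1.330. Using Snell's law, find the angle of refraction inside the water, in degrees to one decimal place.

35.8°

Snell: sin θ_r = sin θ_i / n = sin 51.1° / 1.330 = 0.7782 / 1.330 = 0.5851.
θ_r = arcsin(0.5851) = 35.81°.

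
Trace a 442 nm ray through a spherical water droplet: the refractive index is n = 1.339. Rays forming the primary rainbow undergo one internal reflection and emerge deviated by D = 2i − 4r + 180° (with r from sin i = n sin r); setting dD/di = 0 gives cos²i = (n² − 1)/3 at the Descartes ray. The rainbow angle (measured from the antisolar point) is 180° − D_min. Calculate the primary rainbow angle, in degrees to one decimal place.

41.2°

cos²i = (1.79292 − 1)/3 = 0.26431; i = arccos(0.51411) = 59.062°.
sin r = sin 59.062°/1.339 = 0.64057; r = 39.834°.
D_min = 2·59.062° − 4·39.834° + 180° = 138.786°.
Rainbow angle = 180° − D_min = 41.214°.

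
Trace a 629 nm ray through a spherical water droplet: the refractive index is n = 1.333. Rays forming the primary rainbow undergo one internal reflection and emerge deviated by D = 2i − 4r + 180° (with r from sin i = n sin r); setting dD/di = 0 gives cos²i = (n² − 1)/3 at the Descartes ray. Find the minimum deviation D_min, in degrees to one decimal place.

137.9°

cos²i = (1.77689 − 1)/3 = 0.25896; i = arccos(0.50888) = 59.410°.
sin r = sin 59.410°/1.333 = 0.64579; r = 40.225°.
D_min = 2·59.410° − 4·40.225° + 180° = 137.922°.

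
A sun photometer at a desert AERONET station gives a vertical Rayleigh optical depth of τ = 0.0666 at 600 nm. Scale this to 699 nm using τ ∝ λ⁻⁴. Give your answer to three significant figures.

0.0362

τ(699 nm) = τ(600 nm) × (600/699)⁴ = 0.0666 × (0.8584)⁴ = 0.0666 × 0.5429 = 0.0362.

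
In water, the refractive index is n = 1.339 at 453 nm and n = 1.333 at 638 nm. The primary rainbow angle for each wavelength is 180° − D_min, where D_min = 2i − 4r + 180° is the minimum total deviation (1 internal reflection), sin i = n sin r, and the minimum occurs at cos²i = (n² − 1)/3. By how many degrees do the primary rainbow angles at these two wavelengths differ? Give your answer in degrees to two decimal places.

At 453 nm (n = 1.339): cos²i = 0.26431 → i = 59.062°, r = 39.834°, D_min = 138.786°, rainbow angle = 41.214°.
At 638 nm (n = 1.333): cos²i = 0.25896 → i = 59.410°, r = 40.225°, D_min = 137.922°, rainbow angle = 42.078°.
Angular width = |41.214° − 42.078°| = 0.865°.

0.86°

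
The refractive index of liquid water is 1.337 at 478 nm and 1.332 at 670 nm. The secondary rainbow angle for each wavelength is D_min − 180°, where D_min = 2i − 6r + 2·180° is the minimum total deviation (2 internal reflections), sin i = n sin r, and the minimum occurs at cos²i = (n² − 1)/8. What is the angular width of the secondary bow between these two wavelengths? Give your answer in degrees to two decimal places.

1.31°

At 478 nm (n = 1.337): cos²i = 0.09845 → i = 71.714°, r = 45.249°, D_min = 231.934°, rainbow angle = 51.934°.
At 670 nm (n = 1.332): cos²i = 0.09678 → i = 71.875°, r = 45.520°, D_min = 230.628°, rainbow angle = 50.628°.
Angular width = |51.934° − 50.628°| = 1.305°.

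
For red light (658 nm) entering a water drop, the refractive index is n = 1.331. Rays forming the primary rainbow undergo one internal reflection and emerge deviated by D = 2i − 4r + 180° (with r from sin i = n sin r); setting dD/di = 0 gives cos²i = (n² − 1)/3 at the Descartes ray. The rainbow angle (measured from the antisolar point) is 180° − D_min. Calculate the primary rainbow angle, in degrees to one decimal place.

42.4°

cos²i = (1.77156 − 1)/3 = 0.25719; i = arccos(0.50714) = 59.527°.
sin r = sin 59.527°/1.331 = 0.64753; r = 40.356°.
D_min = 2·59.527° − 4·40.356° + 180° = 137.630°.
Rainbow angle = 180° − D_min = 42.370°.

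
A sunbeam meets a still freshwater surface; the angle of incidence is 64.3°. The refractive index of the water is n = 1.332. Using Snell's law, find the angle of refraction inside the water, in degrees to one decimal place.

42.6°

Snell: sin θ_r = sin θ_i / n = sin 64.3° / 1.332 = 0.9011 / 1.332 = 0.6765.
θ_r = arcsin(0.6765) = 42.57°.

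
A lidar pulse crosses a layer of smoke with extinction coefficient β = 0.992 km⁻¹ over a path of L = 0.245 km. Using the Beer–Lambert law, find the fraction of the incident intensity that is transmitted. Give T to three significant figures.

τ = β·L = 0.992 × 0.245 = 0.2430.
T = exp(−0.2430) = 0.7842.

0.784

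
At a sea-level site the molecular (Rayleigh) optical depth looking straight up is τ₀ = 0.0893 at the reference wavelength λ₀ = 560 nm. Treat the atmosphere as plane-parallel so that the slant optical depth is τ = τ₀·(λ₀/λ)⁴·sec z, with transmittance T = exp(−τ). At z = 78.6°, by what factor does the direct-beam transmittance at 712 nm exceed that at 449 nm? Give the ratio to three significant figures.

Airmass: sec 78.6° = 5.0593.
τ(712 nm) = 0.0893 × (560/712)⁴ × 5.0593 = 0.0893 × 0.3827 × 5.0593 = 0.1729.
τ(449 nm) = 0.0893 × (560/449)⁴ × 5.0593 = 0.0893 × 2.4197 × 5.0593 = 1.0932.
T(712)/T(449) = exp(τ_B − τ_A) = exp(0.9203) = 2.5101.

2.51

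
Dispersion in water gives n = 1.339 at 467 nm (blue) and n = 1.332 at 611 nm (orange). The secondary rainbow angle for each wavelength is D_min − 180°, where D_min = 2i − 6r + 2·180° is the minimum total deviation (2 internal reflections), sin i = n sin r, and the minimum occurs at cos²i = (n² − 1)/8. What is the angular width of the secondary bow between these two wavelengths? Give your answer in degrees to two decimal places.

1.82°

At 467 nm (n = 1.339): cos²i = 0.09912 → i = 71.650°, r = 45.141°, D_min = 232.451°, rainbow angle = 52.451°.
At 611 nm (n = 1.332): cos²i = 0.09678 → i = 71.875°, r = 45.520°, D_min = 230.628°, rainbow angle = 50.628°.
Angular width = |52.451° − 50.628°| = 1.823°.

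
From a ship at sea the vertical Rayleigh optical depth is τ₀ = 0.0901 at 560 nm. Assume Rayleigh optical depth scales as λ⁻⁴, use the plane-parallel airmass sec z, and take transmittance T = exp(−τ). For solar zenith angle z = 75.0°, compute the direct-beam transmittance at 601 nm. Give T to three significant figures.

0.769

sec 75.0° = 3.8637.
τ = 0.0901 × (560/601)⁴ × 3.8637 = 0.0901 × 0.7538 × 3.8637 = 0.2624.
T = exp(−0.2624) = 0.7692.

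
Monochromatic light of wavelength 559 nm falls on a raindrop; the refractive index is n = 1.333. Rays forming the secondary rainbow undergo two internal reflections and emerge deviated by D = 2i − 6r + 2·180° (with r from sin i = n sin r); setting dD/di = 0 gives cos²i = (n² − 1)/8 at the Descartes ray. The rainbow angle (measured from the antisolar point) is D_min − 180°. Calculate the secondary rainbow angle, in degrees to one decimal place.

cos²i = (1.77689 − 1)/8 = 0.09711; i = arccos(0.31163) = 71.843°.
sin r = sin 71.843°/1.333 = 0.71283; r = 45.466°.
D_min = 2·71.843° − 6·45.466° + 360° = 230.891°.
Rainbow angle = D_min − 180° = 50.891°.

50.9°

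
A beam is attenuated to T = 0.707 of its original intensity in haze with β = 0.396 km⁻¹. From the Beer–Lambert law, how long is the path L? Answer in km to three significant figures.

Beer–Lambert: T = exp(−βL) ⇒ L = −ln(T)/β = −ln(0.707)/0.396 = 0.3467/0.396 = 0.8756 km.

0.876 km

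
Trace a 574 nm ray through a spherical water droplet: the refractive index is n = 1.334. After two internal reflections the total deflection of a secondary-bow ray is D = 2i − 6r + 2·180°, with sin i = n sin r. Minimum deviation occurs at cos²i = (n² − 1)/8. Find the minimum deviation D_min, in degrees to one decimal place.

cos²i = (1.77956 − 1)/8 = 0.09744; i = arccos(0.31216) = 71.810°.
sin r = sin 71.810°/1.334 = 0.71217; r = 45.411°.
D_min = 2·71.810° − 6·45.411° + 360° = 231.153°.

231.2°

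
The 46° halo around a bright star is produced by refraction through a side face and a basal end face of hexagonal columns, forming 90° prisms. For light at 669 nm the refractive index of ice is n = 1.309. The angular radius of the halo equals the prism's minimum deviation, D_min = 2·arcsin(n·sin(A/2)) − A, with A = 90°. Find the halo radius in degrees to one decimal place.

45.5°

n·sin(A/2) = 1.309 × sin 45° = 1.309 × 0.7071 = 0.9256.
D_min = 2·arcsin(0.9256) − 90° = 2 × 67.759° − 90° = 45.519°.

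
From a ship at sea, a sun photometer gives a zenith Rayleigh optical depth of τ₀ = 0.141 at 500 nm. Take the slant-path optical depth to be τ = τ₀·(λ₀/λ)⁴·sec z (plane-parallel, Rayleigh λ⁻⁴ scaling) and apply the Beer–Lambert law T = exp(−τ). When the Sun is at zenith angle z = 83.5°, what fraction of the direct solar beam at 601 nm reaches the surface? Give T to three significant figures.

sec 83.5° = 8.8337.
τ = 0.141 × (500/601)⁴ × 8.8337 = 0.141 × 0.4791 × 8.8337 = 0.5967.
T = exp(−0.5967) = 0.5506.

0.551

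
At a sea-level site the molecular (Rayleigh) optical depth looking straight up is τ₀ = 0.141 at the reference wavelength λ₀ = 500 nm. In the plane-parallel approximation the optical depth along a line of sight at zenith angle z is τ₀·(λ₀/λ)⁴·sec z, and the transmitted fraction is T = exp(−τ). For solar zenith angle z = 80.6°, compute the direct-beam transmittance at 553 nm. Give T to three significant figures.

sec 80.6° = 6.1227.
τ = 0.141 × (500/553)⁴ × 6.1227 = 0.141 × 0.6683 × 6.1227 = 0.5770.
T = exp(−0.5770) = 0.5616.

0.562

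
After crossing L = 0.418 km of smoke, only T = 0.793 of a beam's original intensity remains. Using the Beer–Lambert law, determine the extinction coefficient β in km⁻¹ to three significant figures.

Beer–Lambert: T = exp(−βL) ⇒ β = −ln(T)/L = −ln(0.793)/0.418 = 0.2319/0.418 = 0.5549 km⁻¹.

0.555 km⁻¹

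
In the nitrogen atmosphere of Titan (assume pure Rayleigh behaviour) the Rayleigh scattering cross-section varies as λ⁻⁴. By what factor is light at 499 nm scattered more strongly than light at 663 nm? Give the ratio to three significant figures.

3.12

Rayleigh scattering ∝ λ⁻⁴, so the ratio of coefficients is the inverse fourth power of the wavelength ratio.
σ(499)/σ(663) = (663/499)⁴ = (1.3287)⁴ = 3.116.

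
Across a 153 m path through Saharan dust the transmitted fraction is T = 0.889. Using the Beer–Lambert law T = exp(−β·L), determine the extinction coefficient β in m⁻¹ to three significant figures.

0.000769 m⁻¹

Beer–Lambert: T = exp(−βL) ⇒ β = −ln(T)/L = −ln(0.889)/153 = 0.1177/153 = 0.000769 m⁻¹.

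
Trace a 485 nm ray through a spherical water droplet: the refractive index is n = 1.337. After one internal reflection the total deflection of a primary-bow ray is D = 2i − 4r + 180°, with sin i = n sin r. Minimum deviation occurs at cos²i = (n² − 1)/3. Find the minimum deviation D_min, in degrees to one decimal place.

cos²i = (1.78757 − 1)/3 = 0.26252; i = arccos(0.51237) = 59.178°.
sin r = sin 59.178°/1.337 = 0.64231; r = 39.964°.
D_min = 2·59.178° − 4·39.964° + 180° = 138.500°.

138.5°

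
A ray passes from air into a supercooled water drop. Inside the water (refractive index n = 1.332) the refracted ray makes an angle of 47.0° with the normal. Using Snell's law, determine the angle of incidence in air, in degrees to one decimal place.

76.9°

Snell: sin θ_i = n · sin θ_r = 1.332 × sin 47.0° = 1.332 × 0.7314 = 0.9742.
θ_i = arcsin(0.9742) = 76.95°.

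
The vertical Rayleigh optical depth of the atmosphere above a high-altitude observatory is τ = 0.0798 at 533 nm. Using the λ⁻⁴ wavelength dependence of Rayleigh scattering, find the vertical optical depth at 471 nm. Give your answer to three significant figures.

0.131

τ(471 nm) = τ(533 nm) × (533/471)⁴ = 0.0798 × (1.1316)⁴ = 0.0798 × 1.6399 = 0.1309.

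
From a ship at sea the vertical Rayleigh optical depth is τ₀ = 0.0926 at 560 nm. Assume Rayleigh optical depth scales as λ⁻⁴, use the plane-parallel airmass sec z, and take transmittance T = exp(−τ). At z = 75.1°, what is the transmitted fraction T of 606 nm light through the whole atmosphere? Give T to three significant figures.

0.769

sec 75.1° = 3.8890.
τ = 0.0926 × (560/606)⁴ × 3.8890 = 0.0926 × 0.7292 × 3.8890 = 0.2626.
T = exp(−0.2626) = 0.7690.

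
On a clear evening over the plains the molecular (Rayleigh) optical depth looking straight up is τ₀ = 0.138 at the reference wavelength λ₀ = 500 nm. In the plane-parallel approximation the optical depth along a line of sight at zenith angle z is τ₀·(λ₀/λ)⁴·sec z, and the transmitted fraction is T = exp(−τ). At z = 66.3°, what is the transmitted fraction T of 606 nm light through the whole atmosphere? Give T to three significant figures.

0.853

sec 66.3° = 2.4879.
τ = 0.138 × (500/606)⁴ × 2.4879 = 0.138 × 0.4634 × 2.4879 = 0.1591.
T = exp(−0.1591) = 0.8529.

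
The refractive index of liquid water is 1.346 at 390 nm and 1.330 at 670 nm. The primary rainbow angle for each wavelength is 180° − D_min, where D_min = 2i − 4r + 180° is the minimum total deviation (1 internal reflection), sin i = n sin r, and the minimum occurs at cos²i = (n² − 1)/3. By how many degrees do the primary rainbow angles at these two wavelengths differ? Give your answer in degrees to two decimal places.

2.29°

At 390 nm (n = 1.346): cos²i = 0.27057 → i = 58.657°, r = 39.384°, D_min = 139.775°, rainbow angle = 40.225°.
At 670 nm (n = 1.330): cos²i = 0.25630 → i = 59.585°, r = 40.422°, D_min = 137.484°, rainbow angle = 42.516°.
Angular width = |40.225° − 42.516°| = 2.292°.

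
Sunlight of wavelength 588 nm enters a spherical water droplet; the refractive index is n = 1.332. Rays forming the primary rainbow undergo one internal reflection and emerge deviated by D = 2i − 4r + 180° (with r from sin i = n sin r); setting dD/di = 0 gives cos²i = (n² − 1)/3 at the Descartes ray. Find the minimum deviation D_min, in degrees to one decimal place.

137.8°

cos²i = (1.77422 − 1)/3 = 0.25807; i = arccos(0.50801) = 59.469°.
sin r = sin 59.469°/1.332 = 0.64666; r = 40.290°.
D_min = 2·59.469° − 4·40.290° + 180° = 137.776°.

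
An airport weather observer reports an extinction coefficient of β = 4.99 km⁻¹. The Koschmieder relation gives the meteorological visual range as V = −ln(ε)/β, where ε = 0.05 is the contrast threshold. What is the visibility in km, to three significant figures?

0.600 km

V = −ln(0.05) / 4.99 = 2.996 / 4.99 = 0.6003 km.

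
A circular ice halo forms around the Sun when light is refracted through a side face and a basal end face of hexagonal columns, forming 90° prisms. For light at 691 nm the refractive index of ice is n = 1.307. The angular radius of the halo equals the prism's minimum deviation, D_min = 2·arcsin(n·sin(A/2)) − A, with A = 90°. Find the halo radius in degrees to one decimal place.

n·sin(A/2) = 1.307 × sin 45° = 1.307 × 0.7071 = 0.9242.
D_min = 2·arcsin(0.9242) − 90° = 2 × 67.546° − 90° = 45.093°.

45.1°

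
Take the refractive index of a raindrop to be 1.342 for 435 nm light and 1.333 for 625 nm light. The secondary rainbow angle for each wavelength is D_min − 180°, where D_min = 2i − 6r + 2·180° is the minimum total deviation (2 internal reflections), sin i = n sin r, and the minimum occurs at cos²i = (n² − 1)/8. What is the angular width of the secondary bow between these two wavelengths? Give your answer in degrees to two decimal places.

2.33°

At 435 nm (n = 1.342): cos²i = 0.10012 → i = 71.554°, r = 44.981°, D_min = 233.222°, rainbow angle = 53.222°.
At 625 nm (n = 1.333): cos²i = 0.09711 → i = 71.843°, r = 45.466°, D_min = 230.891°, rainbow angle = 50.891°.
Angular width = |53.222° − 50.891°| = 2.331°.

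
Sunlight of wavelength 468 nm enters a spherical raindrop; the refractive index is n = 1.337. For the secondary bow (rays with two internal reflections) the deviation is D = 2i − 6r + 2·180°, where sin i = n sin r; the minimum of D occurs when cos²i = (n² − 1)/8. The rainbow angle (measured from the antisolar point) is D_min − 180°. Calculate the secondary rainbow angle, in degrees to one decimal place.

51.9°

cos²i = (1.78757 − 1)/8 = 0.09845; i = arccos(0.31376) = 71.714°.
sin r = sin 71.714°/1.337 = 0.71017; r = 45.249°.
D_min = 2·71.714° − 6·45.249° + 360° = 231.934°.
Rainbow angle = D_min − 180° = 51.934°.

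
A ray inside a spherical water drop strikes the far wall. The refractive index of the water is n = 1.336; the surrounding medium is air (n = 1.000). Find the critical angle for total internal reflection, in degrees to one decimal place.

sin θ_c = n_air / n = 1.000 / 1.336 = 0.7485.
θ_c = arcsin(0.7485) = 48.46°.

48.5°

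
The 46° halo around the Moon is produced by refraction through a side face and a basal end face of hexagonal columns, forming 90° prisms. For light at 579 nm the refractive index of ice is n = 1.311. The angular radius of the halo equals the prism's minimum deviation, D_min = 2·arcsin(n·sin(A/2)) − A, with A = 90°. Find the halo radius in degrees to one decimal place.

n·sin(A/2) = 1.311 × sin 45° = 1.311 × 0.7071 = 0.9270.
D_min = 2·arcsin(0.9270) − 90° = 2 × 67.974° − 90° = 45.949°.

45.9°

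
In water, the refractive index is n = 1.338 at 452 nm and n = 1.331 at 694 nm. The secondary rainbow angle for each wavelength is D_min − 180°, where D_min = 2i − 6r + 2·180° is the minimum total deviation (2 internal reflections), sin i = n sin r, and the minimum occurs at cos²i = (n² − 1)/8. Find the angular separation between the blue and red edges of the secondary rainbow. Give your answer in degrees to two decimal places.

1.83°

At 452 nm (n = 1.338): cos²i = 0.09878 → i = 71.682°, r = 45.195°, D_min = 232.193°, rainbow angle = 52.193°.
At 694 nm (n = 1.331): cos²i = 0.09645 → i = 71.907°, r = 45.575°, D_min = 230.365°, rainbow angle = 50.365°.
Angular width = |52.193° − 50.365°| = 1.828°.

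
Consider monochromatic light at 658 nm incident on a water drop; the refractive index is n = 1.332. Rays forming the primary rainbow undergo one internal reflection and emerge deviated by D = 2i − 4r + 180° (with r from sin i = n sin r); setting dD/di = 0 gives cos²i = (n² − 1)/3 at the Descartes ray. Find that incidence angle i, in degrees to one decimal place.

cos²i = (1.332² − 1)/3 = (1.77422 − 1)/3 = 0.25807.
cos i = 0.50801, so i = 59.469°.

59.5°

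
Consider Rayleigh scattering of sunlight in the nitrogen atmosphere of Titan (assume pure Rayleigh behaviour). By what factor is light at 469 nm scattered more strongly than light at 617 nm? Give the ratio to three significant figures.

Rayleigh scattering ∝ λ⁻⁴, so the ratio of coefficients is the inverse fourth power of the wavelength ratio.
σ(469)/σ(617) = (617/469)⁴ = (1.3156)⁴ = 2.995.

3.00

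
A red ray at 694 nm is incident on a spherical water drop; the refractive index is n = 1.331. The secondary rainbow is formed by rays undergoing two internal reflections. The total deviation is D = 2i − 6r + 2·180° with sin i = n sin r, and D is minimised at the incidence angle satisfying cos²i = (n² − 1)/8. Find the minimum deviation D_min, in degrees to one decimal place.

230.4°

cos²i = (1.77156 − 1)/8 = 0.09645; i = arccos(0.31056) = 71.907°.
sin r = sin 71.907°/1.331 = 0.71417; r = 45.575°.
D_min = 2·71.907° − 6·45.575° + 360° = 230.365°.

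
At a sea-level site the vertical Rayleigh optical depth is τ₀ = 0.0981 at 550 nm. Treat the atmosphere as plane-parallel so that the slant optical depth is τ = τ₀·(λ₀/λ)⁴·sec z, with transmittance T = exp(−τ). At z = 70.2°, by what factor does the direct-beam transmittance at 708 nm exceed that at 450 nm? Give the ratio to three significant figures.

Airmass: sec 70.2° = 2.9521.
τ(708 nm) = 0.0981 × (550/708)⁴ × 2.9521 = 0.0981 × 0.3642 × 2.9521 = 0.1055.
τ(450 nm) = 0.0981 × (550/450)⁴ × 2.9521 = 0.0981 × 2.2315 × 2.9521 = 0.6463.
T(708)/T(450) = exp(τ_B − τ_A) = exp(0.5408) = 1.7174.

1.72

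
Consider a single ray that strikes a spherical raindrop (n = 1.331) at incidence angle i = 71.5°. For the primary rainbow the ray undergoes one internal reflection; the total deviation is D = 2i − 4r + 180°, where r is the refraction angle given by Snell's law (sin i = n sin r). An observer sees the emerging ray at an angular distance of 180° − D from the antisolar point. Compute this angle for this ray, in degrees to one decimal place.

sin r = sin 71.5° / 1.331 = 0.9483/1.331 = 0.7125; r = 45.44°.
D = 2·71.5° − 4·45.44° + 180° = 143.00° − 181.75° + 180° = 141.25°.
Angle from antisolar point = 180° − D = 38.75°.

38.8°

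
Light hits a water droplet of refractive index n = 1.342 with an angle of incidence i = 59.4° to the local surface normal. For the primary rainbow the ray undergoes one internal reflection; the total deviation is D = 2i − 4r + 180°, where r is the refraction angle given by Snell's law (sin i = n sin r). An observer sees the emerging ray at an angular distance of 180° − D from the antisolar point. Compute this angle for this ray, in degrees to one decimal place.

sin r = sin 59.4° / 1.342 = 0.8607/1.342 = 0.6414; r = 39.90°.
D = 2·59.4° − 4·39.90° + 180° = 118.80° − 159.58° + 180° = 139.22°.
Angle from antisolar point = 180° − D = 40.78°.

40.8°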